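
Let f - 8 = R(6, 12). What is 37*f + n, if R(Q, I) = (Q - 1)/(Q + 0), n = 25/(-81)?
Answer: 52897/162 ≈ 326.52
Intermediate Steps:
n = -25/81 (n = 25*(-1/81) = -25/81 ≈ -0.30864)
R(Q, I) = (-1 + Q)/Q
f = 53/6 (f = 8 + (-1 + 6)/6 = 8 + (⅙)*5 = 8 + ⅚ = 53/6 ≈ 8.8333)
37*f + n = 37*(53/6) - 25/81 = 1961/6 - 25/81 = 52897/162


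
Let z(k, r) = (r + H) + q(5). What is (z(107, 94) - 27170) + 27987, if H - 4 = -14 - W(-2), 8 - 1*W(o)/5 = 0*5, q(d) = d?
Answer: 866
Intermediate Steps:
W(o) = 40 (W(o) = 40 - 0*5 = 40 - 5*0 = 40 + 0 = 40)
H = -50 (H = 4 + (-14 - 1*40) = 4 + (-14 - 40) = 4 - 54 = -50)
z(k, r) = -45 + r (z(k, r) = (r - 50) + 5 = (-50 + r) + 5 = -45 + r)
(z(107, 94) - 27170) + 27987 = ((-45 + 94) - 27170) + 27987 = (49 - 27170) + 27987 = -27121 + 27987 = 866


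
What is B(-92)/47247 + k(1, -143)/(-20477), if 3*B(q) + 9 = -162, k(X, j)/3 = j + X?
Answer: 6320011/322492273 ≈ 0.019597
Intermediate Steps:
k(X, j) = 3*X + 3*j (k(X, j) = 3*(j + X) = 3*(X + j) = 3*X + 3*j)
B(q) = -57 (B(q) = -3 + (⅓)*(-162) = -3 - 54 = -57)
B(-92)/47247 + k(1, -143)/(-20477) = -57/47247 + (3*1 + 3*(-143))/(-20477) = -57*1/47247 + (3 - 429)*(-1/20477) = -19/15749 - 426*(-1/20477) = -19/15749 + 426/20477 = 6320011/322492273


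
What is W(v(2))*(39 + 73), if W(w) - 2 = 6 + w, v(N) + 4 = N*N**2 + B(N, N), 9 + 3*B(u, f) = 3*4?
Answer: 1456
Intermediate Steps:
B(u, f) = 1 (B(u, f) = -3 + (3*4)/3 = -3 + (1/3)*12 = -3 + 4 = 1)
v(N) = -3 + N**3 (v(N) = -4 + (N*N**2 + 1) = -4 + (N**3 + 1) = -4 + (1 + N**3) = -3 + N**3)
W(w) = 8 + w (W(w) = 2 + (6 + w) = 8 + w)
W(v(2))*(39 + 73) = (8 + (-3 + 2**3))*(39 + 73) = (8 + (-3 + 8))*112 = (8 + 5)*112 = 13*112 = 1456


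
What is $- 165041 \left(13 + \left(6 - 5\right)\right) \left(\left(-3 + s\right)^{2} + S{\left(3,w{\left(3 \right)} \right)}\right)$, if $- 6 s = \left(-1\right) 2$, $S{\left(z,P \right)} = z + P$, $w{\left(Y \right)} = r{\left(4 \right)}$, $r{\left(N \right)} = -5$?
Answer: $- \frac{106286404}{9} \approx -1.181 \cdot 10^{7}$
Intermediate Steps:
$w{\left(Y \right)} = -5$
$S{\left(z,P \right)} = P + z$
$s = \frac{1}{3}$ ($s = - \frac{\left(-1\right) 2}{6} = \left(- \frac{1}{6}\right) \left(-2\right) = \frac{1}{3} \approx 0.33333$)
$- 165041 \left(13 + \left(6 - 5\right)\right) \left(\left(-3 + s\right)^{2} + S{\left(3,w{\left(3 \right)} \right)}\right) = - 165041 \left(13 + \left(6 - 5\right)\right) \left(\left(-3 + \frac{1}{3}\right)^{2} + \left(-5 + 3\right)\right) = - 165041 \left(13 + \left(6 - 5\right)\right) \left(\left(- \frac{8}{3}\right)^{2} - 2\right) = - 165041 \left(13 + 1\right) \left(\frac{64}{9} - 2\right) = - 165041 \cdot 14 \cdot \frac{46}{9} = \left(-165041\right) \frac{644}{9} = - \frac{106286404}{9}$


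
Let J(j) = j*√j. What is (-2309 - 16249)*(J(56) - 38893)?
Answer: 721776294 - 2078496*√14 ≈ 7.1400e+8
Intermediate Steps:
J(j) = j^(3/2)
(-2309 - 16249)*(J(56) - 38893) = (-2309 - 16249)*(56^(3/2) - 38893) = -18558*(112*√14 - 38893) = -18558*(-38893 + 112*√14) = 721776294 - 2078496*√14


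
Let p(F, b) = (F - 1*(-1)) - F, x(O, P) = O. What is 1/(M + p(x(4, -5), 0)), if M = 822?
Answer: 1/823 ≈ 0.0012151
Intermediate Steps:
p(F, b) = 1 (p(F, b) = (F + 1) - F = (1 + F) - F = 1)
1/(M + p(x(4, -5), 0)) = 1/(822 + 1) = 1/823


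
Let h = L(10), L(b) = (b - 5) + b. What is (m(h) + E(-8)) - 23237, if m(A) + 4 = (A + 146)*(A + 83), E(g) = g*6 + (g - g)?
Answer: -7511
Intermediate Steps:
L(b) = -5 + 2*b (L(b) = (-5 + b) + b = -5 + 2*b)
E(g) = 6*g (E(g) = 6*g + 0 = 6*g)
h = 15 (h = -5 + 2*10 = -5 + 20 = 15)
m(A) = -4 + (83 + A)*(146 + A) (m(A) = -4 + (A + 146)*(A + 83) = -4 + (146 + A)*(83 + A) = -4 + (83 + A)*(146 + A))
(m(h) + E(-8)) - 23237 = ((12114 + 15² + 229*15) + 6*(-8)) - 23237 = ((12114 + 225 + 3435) - 48) - 23237 = (15774 - 48) - 23237 = 15726 - 23237 = -7511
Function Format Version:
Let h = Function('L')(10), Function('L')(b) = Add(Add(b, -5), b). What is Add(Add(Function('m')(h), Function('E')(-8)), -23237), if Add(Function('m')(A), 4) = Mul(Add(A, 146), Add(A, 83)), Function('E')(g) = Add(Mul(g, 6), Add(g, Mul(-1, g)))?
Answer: -7511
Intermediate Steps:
Function('L')(b) = Add(-5, Mul(2, b)) (Function('L')(b) = Add(Add(-5, b), b) = Add(-5, Mul(2, b)))
Function('E')(g) = Mul(6, g) (Function('E')(g) = Add(Mul(6, g), 0) = Mul(6, g))
h = 15 (h = Add(-5, Mul(2, 10)) = Add(-5, 20) = 15)
Function('m')(A) = Add(-4, Mul(Add(83, A), Add(146, A))) (Function('m')(A) = Add(-4, Mul(Add(A, 146), Add(A, 83))) = Add(-4, Mul(Add(146, A), Add(83, A))) = Add(-4, Mul(Add(83, A), Add(146, A))))
Add(Add(Function('m')(h), Function('E')(-8)), -23237) = Add(Add(Add(12114, Pow(15, 2), Mul(229, 15)), Mul(6, -8)), -23237) = Add(Add(Add(12114, 225, 3435), -48), -23237) = Add(Add(15774, -48), -23237) = Add(15726, -23237) = -7511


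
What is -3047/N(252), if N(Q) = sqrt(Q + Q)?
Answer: -3047*sqrt(14)/84 ≈ -135.72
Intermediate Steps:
N(Q) = sqrt(2)*sqrt(Q) (N(Q) = sqrt(2*Q) = sqrt(2)*sqrt(Q))
-3047/N(252) = -3047*sqrt(14)/84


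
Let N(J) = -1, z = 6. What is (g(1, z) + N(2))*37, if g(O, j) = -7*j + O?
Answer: -1554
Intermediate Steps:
g(O, j) = O - 7*j
(g(1, z) + N(2))*37 = ((1 - 7*6) - 1)*37 = ((1 - 42) - 1)*37 = (-41 - 1)*37 = -42*37 = -1554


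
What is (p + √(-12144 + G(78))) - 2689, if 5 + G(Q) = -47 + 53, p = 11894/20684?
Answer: -27803691/10342 + I*√12143 ≈ -2688.4 + 110.2*I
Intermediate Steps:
p = 5947/10342 (p = 11894*(1/20684) = 5947/10342 ≈ 0.57503)
G(Q) = 1 (G(Q) = -5 + (-47 + 53) = -5 + 6 = 1)
(p + √(-12144 + G(78))) - 2689 = (5947/10342 + √(-12144 + 1)) - 2689 = (5947/10342 + √(-12143)) - 2689 = (5947/10342 + I*√12143) - 2689 = -27803691/10342 + I*√12143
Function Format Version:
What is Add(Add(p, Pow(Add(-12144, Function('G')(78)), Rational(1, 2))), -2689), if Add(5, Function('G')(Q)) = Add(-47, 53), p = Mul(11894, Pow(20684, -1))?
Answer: Add(Rational(-27803691, 10342), Mul(I, Pow(12143, Rational(1, 2)))) ≈ Add(-2688.4, Mul(110.20, I))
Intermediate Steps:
p = Rational(5947, 10342) (p = Mul(11894, Rational(1, 20684)) = Rational(5947, 10342) ≈ 0.57503)
Function('G')(Q) = 1 (Function('G')(Q) = Add(-5, Add(-47, 53)) = Add(-5, 6) = 1)
Add(Add(p, Pow(Add(-12144, Function('G')(78)), Rational(1, 2))), -2689) = Add(Add(Rational(5947, 10342), Pow(Add(-12144, 1), Rational(1, 2))), -2689) = Add(Add(Rational(5947, 10342), Pow(-12143, Rational(1, 2))), -2689) = Add(Add(Rational(5947, 10342), Mul(I, Pow(12143, Rational(1, 2)))), -2689) = Add(Rational(-27803691, 10342), Mul(I, Pow(12143, Rational(1, 2))))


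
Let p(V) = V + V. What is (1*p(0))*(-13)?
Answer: 0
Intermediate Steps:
p(V) = 2*V
(1*p(0))*(-13) = (1*(2*0))*(-13) = (1*0)*(-13) = 0*(-13) = 0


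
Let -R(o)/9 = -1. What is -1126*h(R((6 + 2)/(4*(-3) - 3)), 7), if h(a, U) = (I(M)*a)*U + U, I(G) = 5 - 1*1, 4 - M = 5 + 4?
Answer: -291634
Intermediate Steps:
M = -5 (M = 4 - (5 + 4) = 4 - 1*9 = 4 - 9 = -5)
I(G) = 4 (I(G) = 5 - 1 = 4)
R(o) = 9 (R(o) = -9*(-1) = 9)
h(a, U) = U + 4*U*a (h(a, U) = (4*a)*U + U = 4*U*a + U = U + 4*U*a)
-1126*h(R((6 + 2)/(4*(-3) - 3)), 7) = -7882*(1 + 4*9) = -7882*(1 + 36) = -7882*37 = -1126*259 = -291634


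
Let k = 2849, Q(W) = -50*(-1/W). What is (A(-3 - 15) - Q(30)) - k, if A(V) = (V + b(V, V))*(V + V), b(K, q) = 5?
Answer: -7148/3 ≈ -2382.7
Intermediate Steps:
Q(W) = 50/W (Q(W) = -(-50)/W = 50/W)
A(V) = 2*V*(5 + V) (A(V) = (V + 5)*(V + V) = (5 + V)*(2*V) = 2*V*(5 + V))
(A(-3 - 15) - Q(30)) - k = (2*(-3 - 15)*(5 + (-3 - 15)) - 50/30) - 1*2849 = (2*(-18)*(5 - 18) - 50/30) - 2849 = (2*(-18)*(-13) - 1*5/3) - 2849 = (468 - 5/3) - 2849 = 1399/3 - 2849 = -7148/3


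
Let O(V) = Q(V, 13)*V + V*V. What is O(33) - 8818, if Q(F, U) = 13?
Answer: -7300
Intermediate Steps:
O(V) = V² + 13*V (O(V) = 13*V + V*V = 13*V + V² = V² + 13*V)
O(33) - 8818 = 33*(13 + 33) - 8818 = 33*46 - 8818 = 1518 - 8818 = -7300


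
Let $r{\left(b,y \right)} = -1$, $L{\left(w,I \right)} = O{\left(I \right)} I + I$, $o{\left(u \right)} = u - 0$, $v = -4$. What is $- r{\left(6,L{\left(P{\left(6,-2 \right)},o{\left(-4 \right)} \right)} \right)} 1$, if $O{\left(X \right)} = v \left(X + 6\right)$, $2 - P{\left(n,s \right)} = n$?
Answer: $1$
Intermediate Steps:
$P{\left(n,s \right)} = 2 - n$
$o{\left(u \right)} = u$ ($o{\left(u \right)} = u + 0 = u$)
$O{\left(X \right)} = -24 - 4 X$ ($O{\left(X \right)} = - 4 \left(X + 6\right) = - 4 \left(6 + X\right) = -24 - 4 X$)
$L{\left(w,I \right)} = I + I \left(-24 - 4 I\right)$ ($L{\left(w,I \right)} = \left(-24 - 4 I\right) I + I = I \left(-24 - 4 I\right) + I = I + I \left(-24 - 4 I\right)$)
$- r{\left(6,L{\left(P{\left(6,-2 \right)},o{\left(-4 \right)} \right)} \right)} 1 = \left(-1\right) \left(-1\right) 1 = 1 \cdot 1 = 1$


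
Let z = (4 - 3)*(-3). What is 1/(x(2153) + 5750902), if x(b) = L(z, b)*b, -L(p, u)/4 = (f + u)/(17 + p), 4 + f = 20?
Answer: 7/30916600 ≈ 2.2642e-7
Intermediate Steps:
f = 16 (f = -4 + 20 = 16)
z = -3 (z = 1*(-3) = -3)
L(p, u) = -4*(16 + u)/(17 + p)
x(b) = b*(-32/7 - 2*b/7) (x(b) = (4*(-16 - b)/(17 - 3))*b = (4*(-16 - b)/14)*b = (4*(1/14)*(-16 - b))*b = (-32/7 - 2*b/7)*b = b*(-32/7 - 2*b/7))
1/(x(2153) + 5750902) = 1/(-2/7*2153*(16 + 2153) + 5750902) = 1/(-2/7*2153*2169 + 5750902) = 1/(-9339714/7 + 5750902) = 1/(30916600/7) = 7/30916600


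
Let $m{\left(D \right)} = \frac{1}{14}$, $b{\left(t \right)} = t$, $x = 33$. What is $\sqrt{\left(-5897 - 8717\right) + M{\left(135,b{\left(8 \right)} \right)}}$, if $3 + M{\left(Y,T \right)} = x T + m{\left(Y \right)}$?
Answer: $\frac{13 i \sqrt{16646}}{14} \approx 119.8 i$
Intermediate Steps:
$m{\left(D \right)} = \frac{1}{14}$
$M{\left(Y,T \right)} = - \frac{41}{14} + 33 T$ ($M{\left(Y,T \right)} = -3 + \left(33 T + \frac{1}{14}\right) = -3 + \left(\frac{1}{14} + 33 T\right) = - \frac{41}{14} + 33 T$)
$\sqrt{\left(-5897 - 8717\right) + M{\left(135,b{\left(8 \right)} \right)}} = \sqrt{\left(-5897 - 8717\right) + \left(- \frac{41}{14} + 33 \cdot 8\right)} = \sqrt{-14614 + \left(- \frac{41}{14} + 264\right)} = \sqrt{-14614 + \frac{3655}{14}} = \sqrt{- \frac{200941}{14}} = \frac{13 i \sqrt{16646}}{14}$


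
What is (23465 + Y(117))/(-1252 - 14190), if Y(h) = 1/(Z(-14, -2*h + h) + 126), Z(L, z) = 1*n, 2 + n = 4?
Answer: -3003521/1976576 ≈ -1.5196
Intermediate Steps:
n = 2 (n = -2 + 4 = 2)
Z(L, z) = 2 (Z(L, z) = 1*2 = 2)
Y(h) = 1/128 (Y(h) = 1/(2 + 126) = 1/128)
(23465 + Y(117))/(-1252 - 14190) = (23465 + 1/128)/(-1252 - 14190) = (3003521/128)/(-15442) = (3003521/128)*(-1/15442) = -3003521/1976576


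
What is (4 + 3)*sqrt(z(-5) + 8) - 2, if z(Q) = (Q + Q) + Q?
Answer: -2 + 7*I*sqrt(7) ≈ -2.0 + 18.52*I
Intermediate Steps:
z(Q) = 3*Q (z(Q) = 2*Q + Q = 3*Q)
(4 + 3)*sqrt(z(-5) + 8) - 2 = (4 + 3)*sqrt(3*(-5) + 8) - 2 = 7*sqrt(-15 + 8) - 2 = 7*sqrt(-7) - 2 = 7*(I*sqrt(7)) - 2 = 7*I*sqrt(7) - 2 = -2 + 7*I*sqrt(7)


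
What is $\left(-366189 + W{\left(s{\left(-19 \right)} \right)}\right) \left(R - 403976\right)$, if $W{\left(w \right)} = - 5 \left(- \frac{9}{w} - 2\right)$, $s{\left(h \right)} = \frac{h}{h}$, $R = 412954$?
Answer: $-3287151052$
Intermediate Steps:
$s{\left(h \right)} = 1$
$W{\left(w \right)} = 10 + \frac{45}{w}$ ($W{\left(w \right)} = - 5 \left(-2 - \frac{9}{w}\right) = 10 + \frac{45}{w}$)
$\left(-366189 + W{\left(s{\left(-19 \right)} \right)}\right) \left(R - 403976\right) = \left(-366189 + \left(10 + \frac{45}{1}\right)\right) \left(412954 - 403976\right) = \left(-366189 + \left(10 + 45 \cdot 1\right)\right) 8978 = \left(-366189 + \left(10 + 45\right)\right) 8978 = \left(-366189 + 55\right) 8978 = \left(-366134\right) 8978 = -3287151052$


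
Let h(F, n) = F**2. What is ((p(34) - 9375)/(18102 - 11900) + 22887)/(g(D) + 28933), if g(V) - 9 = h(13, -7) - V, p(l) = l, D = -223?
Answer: 141935833/181929468 ≈ 0.78017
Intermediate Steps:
g(V) = 178 - V (g(V) = 9 + (13**2 - V) = 9 + (169 - V) = 178 - V)
((p(34) - 9375)/(18102 - 11900) + 22887)/(g(D) + 28933) = ((34 - 9375)/(18102 - 11900) + 22887)/((178 - 1*(-223)) + 28933) = (-9341/6202 + 22887)/((178 + 223) + 28933) = (-9341*1/6202 + 22887)/(401 + 28933) = (-9341/6202 + 22887)/29334 = (141935833/6202)*(1/29334) = 141935833/181929468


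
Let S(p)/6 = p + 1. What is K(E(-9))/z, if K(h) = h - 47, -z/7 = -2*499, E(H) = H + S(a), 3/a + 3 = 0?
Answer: -4/499 ≈ -0.0080160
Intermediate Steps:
a = -1 (a = 3/(-3 + 0) = 3/(-3) = 3*(-⅓) = -1)
S(p) = 6 + 6*p (S(p) = 6*(p + 1) = 6*(1 + p) = 6 + 6*p)
E(H) = H (E(H) = H + (6 + 6*(-1)) = H + (6 - 6) = H + 0 = H)
z = 6986 (z = -(-14)*499 = -7*(-998) = 6986)
K(h) = -47 + h
K(E(-9))/z = (-47 - 9)/6986 = -56*1/6986 = -4/499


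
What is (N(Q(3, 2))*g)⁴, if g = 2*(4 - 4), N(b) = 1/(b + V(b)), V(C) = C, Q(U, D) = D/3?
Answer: 0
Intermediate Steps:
Q(U, D) = D/3 (Q(U, D) = D*(⅓) = D/3)
N(b) = 1/(2*b) (N(b) = 1/(b + b) = 1/(2*b))
g = 0 (g = 2*0 = 0)
(N(Q(3, 2))*g)⁴ = ((1/(2*(((⅓)*2))))*0)⁴ = ((1/(2*(⅔)))*0)⁴ = (((½)*(3/2))*0)⁴ = ((¾)*0)⁴ = 0⁴ = 0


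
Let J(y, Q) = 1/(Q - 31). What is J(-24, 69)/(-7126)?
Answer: -1/270788 ≈ -3.6929e-6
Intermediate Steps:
J(y, Q) = 1/(-31 + Q)
J(-24, 69)/(-7126) = 1/((-31 + 69)*(-7126)) = -1/7126/38 = (1/38)*(-1/7126) = -1/270788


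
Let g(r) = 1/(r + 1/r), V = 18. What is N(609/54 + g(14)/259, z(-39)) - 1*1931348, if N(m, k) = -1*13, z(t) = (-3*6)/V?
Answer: -1931361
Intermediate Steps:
z(t) = -1 (z(t) = -3*6/18 = -18*1/18 = -1)
N(m, k) = -13
N(609/54 + g(14)/259, z(-39)) - 1*1931348 = -13 - 1*1931348 = -13 - 1931348 = -1931361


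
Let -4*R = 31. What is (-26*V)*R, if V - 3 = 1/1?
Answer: 806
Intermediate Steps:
R = -31/4 (R = -1/4*31 = -31/4 ≈ -7.7500)
V = 4 (V = 3 + 1/1 = 3 + 1 = 4)
(-26*V)*R = -26*4*(-31/4) = -104*(-31/4) = 806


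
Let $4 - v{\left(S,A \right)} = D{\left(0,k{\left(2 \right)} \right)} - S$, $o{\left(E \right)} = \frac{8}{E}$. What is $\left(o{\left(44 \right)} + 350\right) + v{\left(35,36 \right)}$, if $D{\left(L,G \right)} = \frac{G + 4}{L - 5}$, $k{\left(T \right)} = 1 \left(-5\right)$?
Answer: $\frac{21394}{55} \approx 388.98$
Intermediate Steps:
$k{\left(T \right)} = -5$
$D{\left(L,G \right)} = \frac{4 + G}{-5 + L}$
$v{\left(S,A \right)} = \frac{19}{5} + S$ ($v{\left(S,A \right)} = 4 - \left(\frac{4 - 5}{-5 + 0} - S\right) = 4 - \left(\frac{1}{-5} \left(-1\right) - S\right) = 4 - \left(\left(- \frac{1}{5}\right) \left(-1\right) - S\right) = 4 - \left(\frac{1}{5} - S\right) = 4 + \left(- \frac{1}{5} + S\right) = \frac{19}{5} + S$)
$\left(o{\left(44 \right)} + 350\right) + v{\left(35,36 \right)} = \left(\frac{8}{44} + 350\right) + \left(\frac{19}{5} + 35\right) = \left(8 \cdot \frac{1}{44} + 350\right) + \frac{194}{5} = \left(\frac{2}{11} + 350\right) + \frac{194}{5} = \frac{3852}{11} + \frac{194}{5} = \frac{21394}{55}$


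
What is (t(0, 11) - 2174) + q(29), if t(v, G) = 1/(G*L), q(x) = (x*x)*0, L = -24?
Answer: -573937/264 ≈ -2174.0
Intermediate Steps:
q(x) = 0 (q(x) = x**2*0 = 0)
t(v, G) = -1/(24*G) (t(v, G) = 1/(G*(-24)) = -1/24/G = -1/(24*G))
(t(0, 11) - 2174) + q(29) = (-1/24/11 - 2174) + 0 = (-1/24*1/11 - 2174) + 0 = (-1/264 - 2174) + 0 = -573937/264 + 0 = -573937/264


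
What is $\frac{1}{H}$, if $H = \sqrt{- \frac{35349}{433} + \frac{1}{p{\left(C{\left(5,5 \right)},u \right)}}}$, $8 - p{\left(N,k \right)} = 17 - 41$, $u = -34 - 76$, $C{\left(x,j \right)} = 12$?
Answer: $- \frac{4 i \sqrt{979216510}}{1130735} \approx - 0.1107 i$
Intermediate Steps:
$u = -110$
$p{\left(N,k \right)} = 32$ ($p{\left(N,k \right)} = 8 - \left(17 - 41\right) = 8 - -24 = 8 + 24 = 32$)
$H = \frac{i \sqrt{979216510}}{3464}$ ($H = \sqrt{- \frac{35349}{433} + \frac{1}{32}} = \sqrt{- \frac{1130735}{13856}} = \frac{i \sqrt{979216510}}{3464} \approx 9.0336 i$)
$\frac{1}{H} = \frac{1}{\frac{1}{3464} i \sqrt{979216510}} = - \frac{4 i \sqrt{979216510}}{1130735}$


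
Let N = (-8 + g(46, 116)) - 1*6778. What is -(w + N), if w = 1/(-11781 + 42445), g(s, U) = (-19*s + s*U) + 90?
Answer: 68503375/30664 ≈ 2234.0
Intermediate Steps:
g(s, U) = 90 - 19*s + U*s (g(s, U) = (-19*s + U*s) + 90 = 90 - 19*s + U*s)
w = 1/30664 ≈ 3.2612e-5
N = -2234 (N = (-8 + (90 - 19*46 + 116*46)) - 1*6778 = (-8 + (90 - 874 + 5336)) - 6778 = (-8 + 4552) - 6778 = 4544 - 6778 = -2234)
-(w + N) = -(1/30664 - 2234) = -1*(-68503375/30664) = 68503375/30664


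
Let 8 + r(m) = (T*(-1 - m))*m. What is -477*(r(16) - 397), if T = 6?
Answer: 971649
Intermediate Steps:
r(m) = -8 + m*(-6 - 6*m) (r(m) = -8 + (6*(-1 - m))*m = -8 + (-6 - 6*m)*m = -8 + m*(-6 - 6*m))
-477*(r(16) - 397) = -477*((-8 - 6*16 - 6*16**2) - 397) = -477*((-8 - 96 - 6*256) - 397) = -477*((-8 - 96 - 1536) - 397) = -477*(-1640 - 397) = -477*(-2037) = 971649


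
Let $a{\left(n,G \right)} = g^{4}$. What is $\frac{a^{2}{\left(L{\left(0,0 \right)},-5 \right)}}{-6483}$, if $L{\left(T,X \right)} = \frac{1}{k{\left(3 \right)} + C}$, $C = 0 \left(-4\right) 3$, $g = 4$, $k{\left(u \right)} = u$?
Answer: $- \frac{65536}{6483} \approx -10.109$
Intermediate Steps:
$C = 0$ ($C = 0 \cdot 3 = 0$)
$L{\left(T,X \right)} = \frac{1}{3}$ ($L{\left(T,X \right)} = \frac{1}{3 + 0} = \frac{1}{3}$)
$a{\left(n,G \right)} = 256$ ($a{\left(n,G \right)} = 4^{4} = 256$)
$\frac{a^{2}{\left(L{\left(0,0 \right)},-5 \right)}}{-6483} = \frac{256^{2}}{-6483} = 65536 \left(- \frac{1}{6483}\right) = - \frac{65536}{6483}$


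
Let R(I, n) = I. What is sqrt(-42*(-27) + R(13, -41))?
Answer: sqrt(1147) ≈ 33.867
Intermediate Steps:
sqrt(-42*(-27) + R(13, -41)) = sqrt(-42*(-27) + 13) = sqrt(1134 + 13) = sqrt(1147)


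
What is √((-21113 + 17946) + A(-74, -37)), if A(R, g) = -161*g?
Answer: 3*√310 ≈ 52.820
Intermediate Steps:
√((-21113 + 17946) + A(-74, -37)) = √((-21113 + 17946) - 161*(-37)) = √(-3167 + 5957) = √2790 = 3*√310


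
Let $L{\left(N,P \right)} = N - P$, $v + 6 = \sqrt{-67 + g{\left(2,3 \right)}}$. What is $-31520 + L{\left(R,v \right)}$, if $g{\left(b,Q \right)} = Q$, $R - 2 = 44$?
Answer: $-31468 - 8 i \approx -31468.0 - 8.0 i$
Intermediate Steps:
$R = 46$ ($R = 2 + 44 = 46$)
$v = -6 + 8 i$ ($v = -6 + \sqrt{-67 + 3} = -6 + \sqrt{-64} = -6 + 8 i \approx -6.0 + 8.0 i$)
$-31520 + L{\left(R,v \right)} = -31520 + \left(46 - \left(-6 + 8 i\right)\right) = -31520 + \left(46 + \left(6 - 8 i\right)\right) = -31520 + \left(52 - 8 i\right) = -31468 - 8 i$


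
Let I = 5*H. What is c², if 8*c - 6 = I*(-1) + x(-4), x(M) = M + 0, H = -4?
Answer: 121/16 ≈ 7.5625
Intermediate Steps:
x(M) = M
I = -20 (I = 5*(-4) = -20)
c = 11/4 (c = ¾ + (-20*(-1) - 4)/8 = ¾ + (20 - 4)/8 = ¾ + (⅛)*16 = ¾ + 2 = 11/4 ≈ 2.7500)
c² = (11/4)² = 121/16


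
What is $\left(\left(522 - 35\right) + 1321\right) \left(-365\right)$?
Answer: $-659920$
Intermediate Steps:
$\left(\left(522 - 35\right) + 1321\right) \left(-365\right) = \left(487 + 1321\right) \left(-365\right) = 1808 \left(-365\right) = -659920$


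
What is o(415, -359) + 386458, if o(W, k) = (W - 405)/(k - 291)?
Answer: 25119769/65 ≈ 3.8646e+5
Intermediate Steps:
o(W, k) = (-405 + W)/(-291 + k)
o(415, -359) + 386458 = (-405 + 415)/(-291 - 359) + 386458 = 10/(-650) + 386458 = -1/650*10 + 386458 = -1/65 + 386458 = 25119769/65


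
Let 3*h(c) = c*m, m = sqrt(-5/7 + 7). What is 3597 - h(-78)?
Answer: 3597 + 52*sqrt(77)/7 ≈ 3662.2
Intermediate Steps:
m = 2*sqrt(77)/7 (m = sqrt(-5*1/7 + 7) = sqrt(-5/7 + 7) = sqrt(44/7) = 2*sqrt(77)/7 ≈ 2.5071)
h(c) = 2*c*sqrt(77)/21 (h(c) = (c*(2*sqrt(77)/7))/3 = (2*c*sqrt(77)/7)/3 = 2*c*sqrt(77)/21)
3597 - h(-78) = 3597 - 2*(-78)*sqrt(77)/21 = 3597 - (-52)*sqrt(77)/7 = 3597 + 52*sqrt(77)/7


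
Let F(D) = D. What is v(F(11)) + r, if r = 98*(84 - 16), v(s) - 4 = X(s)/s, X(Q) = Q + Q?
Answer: 6670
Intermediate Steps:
X(Q) = 2*Q
v(s) = 6 (v(s) = 4 + (2*s)/s = 4 + 2 = 6)
r = 6664 (r = 98*68 = 6664)
v(F(11)) + r = 6 + 6664 = 6670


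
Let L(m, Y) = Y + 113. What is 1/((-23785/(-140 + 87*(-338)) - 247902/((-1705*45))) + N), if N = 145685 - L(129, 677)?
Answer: 68694450/9953759587799 ≈ 6.9014e-6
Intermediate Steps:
L(m, Y) = 113 + Y
N = 144895 (N = 145685 - (113 + 677) = 145685 - 1*790 = 145685 - 790 = 144895)
1/((-23785/(-140 + 87*(-338)) - 247902/((-1705*45))) + N) = 1/((-23785/(-140 + 87*(-338)) - 247902/((-1705*45))) + 144895) = 1/((-23785/(-140 - 29406) - 247902/(-76725)) + 144895) = 1/((-23785/(-29546) - 247902*(-1/76725)) + 144895) = 1/((-23785*(-1/29546) + 82634/25575) + 144895) = 1/((23785/29546 + 82634/25575) + 144895) = 1/(277255049/68694450 + 144895) = 1/(9953759587799/68694450) = 68694450/9953759587799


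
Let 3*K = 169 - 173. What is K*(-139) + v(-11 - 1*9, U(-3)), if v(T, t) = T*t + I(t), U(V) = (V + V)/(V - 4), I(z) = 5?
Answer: 3637/21 ≈ 173.19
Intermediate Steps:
U(V) = 2*V/(-4 + V) (U(V) = (2*V)/(-4 + V) = 2*V/(-4 + V))
v(T, t) = 5 + T*t (v(T, t) = T*t + 5 = 5 + T*t)
K = -4/3 (K = (169 - 173)/3 = (⅓)*(-4) = -4/3 ≈ -1.3333)
K*(-139) + v(-11 - 1*9, U(-3)) = -4/3*(-139) + (5 + (-11 - 1*9)*(2*(-3)/(-4 - 3))) = 556/3 + (5 + (-11 - 9)*(2*(-3)/(-7))) = 556/3 + (5 - 40*(-3)*(-1)/7) = 556/3 + (5 - 20*6/7) = 556/3 + (5 - 120/7) = 556/3 - 85/7 = 3637/21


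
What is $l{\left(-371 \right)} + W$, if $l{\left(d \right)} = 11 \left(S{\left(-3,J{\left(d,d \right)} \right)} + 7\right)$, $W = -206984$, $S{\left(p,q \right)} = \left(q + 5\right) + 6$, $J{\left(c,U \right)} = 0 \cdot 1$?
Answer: $-206786$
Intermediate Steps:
$J{\left(c,U \right)} = 0$
$S{\left(p,q \right)} = 11 + q$ ($S{\left(p,q \right)} = \left(5 + q\right) + 6 = 11 + q$)
$l{\left(d \right)} = 198$ ($l{\left(d \right)} = 11 \left(\left(11 + 0\right) + 7\right) = 11 \left(11 + 7\right) = 11 \cdot 18 = 198$)
$l{\left(-371 \right)} + W = 198 - 206984 = -206786$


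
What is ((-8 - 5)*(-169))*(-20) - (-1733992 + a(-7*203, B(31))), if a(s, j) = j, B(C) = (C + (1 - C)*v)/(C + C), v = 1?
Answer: 104783223/62 ≈ 1.6901e+6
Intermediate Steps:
B(C) = 1/(2*C) (B(C) = (C + (1 - C)*1)/(C + C) = (C + (1 - C))/((2*C)) = 1*(1/(2*C)) = 1/(2*C))
((-8 - 5)*(-169))*(-20) - (-1733992 + a(-7*203, B(31))) = ((-8 - 5)*(-169))*(-20) - (-1733992 + (½)/31) = -13*(-169)*(-20) - (-1733992 + (½)*(1/31)) = 2197*(-20) - (-1733992 + 1/62) = -43940 - 1*(-107507503/62) = -43940 + 107507503/62 = 104783223/62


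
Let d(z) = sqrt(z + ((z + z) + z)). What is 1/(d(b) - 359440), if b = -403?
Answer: -89860/32299278803 - I*sqrt(403)/64598557606 ≈ -2.7821e-6 - 3.1076e-10*I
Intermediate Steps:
d(z) = 2*sqrt(z) (d(z) = sqrt(z + (2*z + z)) = sqrt(z + 3*z) = sqrt(4*z) = 2*sqrt(z))
1/(d(b) - 359440) = 1/(2*sqrt(-403) - 359440) = 1/(2*(I*sqrt(403)) - 359440) = 1/(2*I*sqrt(403) - 359440) = 1/(-359440 + 2*I*sqrt(403))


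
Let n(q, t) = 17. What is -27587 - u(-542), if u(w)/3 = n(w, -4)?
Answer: -27638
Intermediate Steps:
u(w) = 51 (u(w) = 3*17 = 51)
-27587 - u(-542) = -27587 - 1*51 = -27587 - 51 = -27638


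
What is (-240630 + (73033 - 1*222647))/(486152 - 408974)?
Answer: -195122/38589 ≈ -5.0564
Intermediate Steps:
(-240630 + (73033 - 1*222647))/(486152 - 408974) = (-240630 + (73033 - 222647))/77178 = (-240630 - 149614)*(1/77178) = -390244*1/77178 = -195122/38589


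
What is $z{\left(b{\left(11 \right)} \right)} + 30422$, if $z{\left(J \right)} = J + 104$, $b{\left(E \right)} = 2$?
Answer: $30528$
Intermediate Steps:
$z{\left(J \right)} = 104 + J$
$z{\left(b{\left(11 \right)} \right)} + 30422 = \left(104 + 2\right) + 30422 = 106 + 30422 = 30528$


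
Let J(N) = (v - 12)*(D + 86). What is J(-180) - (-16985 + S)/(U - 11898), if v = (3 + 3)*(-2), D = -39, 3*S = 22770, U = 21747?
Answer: -11100277/9849 ≈ -1127.0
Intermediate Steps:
S = 7590 (S = (⅓)*22770 = 7590)
v = -12 (v = 6*(-2) = -12)
J(N) = -1128 (J(N) = (-12 - 12)*(-39 + 86) = -24*47 = -1128)
J(-180) - (-16985 + S)/(U - 11898) = -1128 - (-16985 + 7590)/(21747 - 11898) = -1128 - (-9395)/9849 = -1128 - 1*(-9395/9849) = -1128 + 9395/9849 = -11100277/9849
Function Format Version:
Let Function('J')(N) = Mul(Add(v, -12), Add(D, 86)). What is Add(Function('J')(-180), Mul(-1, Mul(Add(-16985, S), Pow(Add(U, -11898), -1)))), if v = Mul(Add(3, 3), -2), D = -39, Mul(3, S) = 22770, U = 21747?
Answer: Rational(-11100277, 9849) ≈ -1127.0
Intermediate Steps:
S = 7590 (S = Mul(Rational(1, 3), 22770) = 7590)
v = -12 (v = Mul(6, -2) = -12)
Function('J')(N) = -1128 (Function('J')(N) = Mul(Add(-12, -12), Add(-39, 86)) = Mul(-24, 47) = -1128)
Add(Function('J')(-180), Mul(-1, Mul(Add(-16985, S), Pow(Add(U, -11898), -1)))) = Add(-1128, Mul(-1, Mul(Add(-16985, 7590), Pow(Add(21747, -11898), -1)))) = Add(-1128, Mul(-1, Mul(-9395, Pow(9849, -1)))) = Add(-1128, Mul(-1, Mul(-9395, Rational(1, 9849)))) = Add(-1128, Mul(-1, Rational(-9395, 9849))) = Add(-1128, Rational(9395, 9849)) = Rational(-11100277, 9849)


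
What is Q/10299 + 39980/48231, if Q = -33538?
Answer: -401939086/165577023 ≈ -2.4275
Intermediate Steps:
Q/10299 + 39980/48231 = -33538/10299 + 39980/48231 = -401939086/165577023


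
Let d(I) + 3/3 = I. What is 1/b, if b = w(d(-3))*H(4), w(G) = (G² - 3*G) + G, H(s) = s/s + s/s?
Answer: 1/48 ≈ 0.020833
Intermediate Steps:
d(I) = -1 + I
H(s) = 2 (H(s) = 1 + 1 = 2)
w(G) = G² - 2*G
b = 48 (b = ((-1 - 3)*(-2 + (-1 - 3)))*2 = -4*(-2 - 4)*2 = -4*(-6)*2 = 24*2 = 48)
1/b = 1/48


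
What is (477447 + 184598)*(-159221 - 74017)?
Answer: -154414051710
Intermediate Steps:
(477447 + 184598)*(-159221 - 74017) = 662045*(-233238) = -154414051710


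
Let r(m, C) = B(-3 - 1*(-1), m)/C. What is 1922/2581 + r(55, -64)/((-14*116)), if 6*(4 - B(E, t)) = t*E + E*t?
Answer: 10338101/13875456 ≈ 0.74506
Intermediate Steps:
B(E, t) = 4 - E*t/3 (B(E, t) = 4 - (t*E + E*t)/6 = 4 - (E*t + E*t)/6 = 4 - E*t/3)
r(m, C) = (4 + 2*m/3)/C (r(m, C) = (4 - (-3 - 1*(-1))*m/3)/C = (4 - (-3 + 1)*m/3)/C = (4 - 1/3*(-2)*m)/C = (4 + 2*m/3)/C)
1922/2581 + r(55, -64)/((-14*116)) = 1922/2581 + ((2/3)*(6 + 55)/(-64))/((-14*116)) = 1922*(1/2581) + ((2/3)*(-1/64)*61)/(-1624) = 1922/2581 - 61/96*(-1/1624) = 1922/2581 + 61/155904 = 10338101/13875456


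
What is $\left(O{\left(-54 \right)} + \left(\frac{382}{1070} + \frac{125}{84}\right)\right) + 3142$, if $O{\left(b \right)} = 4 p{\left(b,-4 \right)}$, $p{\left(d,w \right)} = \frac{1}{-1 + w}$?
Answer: $\frac{141248447}{44940} \approx 3143.0$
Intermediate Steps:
$O{\left(b \right)} = - \frac{4}{5}$ ($O{\left(b \right)} = \frac{4}{-1 - 4} = \frac{4}{-5} = 4 \left(- \frac{1}{5}\right) = - \frac{4}{5}$)
$\left(O{\left(-54 \right)} + \left(\frac{382}{1070} + \frac{125}{84}\right)\right) + 3142 = \left(- \frac{4}{5} + \left(\frac{382}{1070} + \frac{125}{84}\right)\right) + 3142 = \left(- \frac{4}{5} + \left(382 \cdot \frac{1}{1070} + 125 \cdot \frac{1}{84}\right)\right) + 3142 = \left(- \frac{4}{5} + \left(\frac{191}{535} + \frac{125}{84}\right)\right) + 3142 = \left(- \frac{4}{5} + \frac{82919}{44940}\right) + 3142 = \frac{46967}{44940} + 3142 = \frac{141248447}{44940}$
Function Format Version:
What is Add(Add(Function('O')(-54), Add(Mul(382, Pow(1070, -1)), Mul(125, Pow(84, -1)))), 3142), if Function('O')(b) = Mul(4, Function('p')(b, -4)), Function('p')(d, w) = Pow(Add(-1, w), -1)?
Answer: Rational(141248447, 44940) ≈ 3143.0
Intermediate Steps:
Function('O')(b) = Rational(-4, 5) (Function('O')(b) = Mul(4, Pow(Add(-1, -4), -1)) = Mul(4, Pow(-5, -1)) = Mul(4, Rational(-1, 5)) = Rational(-4, 5))
Add(Add(Function('O')(-54), Add(Mul(382, Pow(1070, -1)), Mul(125, Pow(84, -1)))), 3142) = Add(Add(Rational(-4, 5), Add(Mul(382, Pow(1070, -1)), Mul(125, Pow(84, -1)))), 3142) = Add(Add(Rational(-4, 5), Add(Mul(382, Rational(1, 1070)), Mul(125, Rational(1, 84)))), 3142) = Add(Add(Rational(-4, 5), Add(Rational(191, 535), Rational(125, 84))), 3142) = Add(Add(Rational(-4, 5), Rational(82919, 44940)), 3142) = Add(Rational(46967, 44940), 3142) = Rational(141248447, 44940)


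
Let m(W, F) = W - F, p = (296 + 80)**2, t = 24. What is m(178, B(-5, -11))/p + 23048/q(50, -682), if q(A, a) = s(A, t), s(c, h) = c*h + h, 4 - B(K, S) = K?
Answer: 407330113/21630528 ≈ 18.831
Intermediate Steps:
B(K, S) = 4 - K
p = 141376 (p = 376**2 = 141376)
s(c, h) = h + c*h
q(A, a) = 24 + 24*A (q(A, a) = 24*(1 + A) = 24 + 24*A)
m(178, B(-5, -11))/p + 23048/q(50, -682) = (178 - (4 - 1*(-5)))/141376 + 23048/(24 + 24*50) = (178 - (4 + 5))*(1/141376) + 23048/(24 + 1200) = (178 - 1*9)*(1/141376) + 23048/1224 = (178 - 9)*(1/141376) + 23048*(1/1224) = 169*(1/141376) + 2881/153 = 169/141376 + 2881/153 = 407330113/21630528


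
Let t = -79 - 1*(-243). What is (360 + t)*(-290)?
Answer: -151960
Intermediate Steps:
t = 164 (t = -79 + 243 = 164)
(360 + t)*(-290) = (360 + 164)*(-290) = 524*(-290) = -151960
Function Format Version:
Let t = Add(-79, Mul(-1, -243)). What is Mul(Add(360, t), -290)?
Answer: -151960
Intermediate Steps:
t = 164 (t = Add(-79, 243) = 164)
Mul(Add(360, t), -290) = Mul(Add(360, 164), -290) = Mul(524, -290) = -151960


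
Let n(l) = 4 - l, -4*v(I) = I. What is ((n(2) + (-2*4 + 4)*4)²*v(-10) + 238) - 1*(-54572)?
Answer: 55300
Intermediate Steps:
v(I) = -I/4
((n(2) + (-2*4 + 4)*4)²*v(-10) + 238) - 1*(-54572) = (((4 - 1*2) + (-2*4 + 4)*4)²*(-¼*(-10)) + 238) - 1*(-54572) = (((4 - 2) + (-8 + 4)*4)²*(5/2) + 238) + 54572 = ((2 - 4*4)²*(5/2) + 238) + 54572 = ((2 - 16)²*(5/2) + 238) + 54572 = ((-14)²*(5/2) + 238) + 54572 = (196*(5/2) + 238) + 54572 = (490 + 238) + 54572 = 728 + 54572 = 55300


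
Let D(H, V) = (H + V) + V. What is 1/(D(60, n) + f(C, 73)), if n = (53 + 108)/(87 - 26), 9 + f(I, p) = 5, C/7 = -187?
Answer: 61/3738 ≈ 0.016319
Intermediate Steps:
C = -1309 (C = 7*(-187) = -1309)
f(I, p) = -4 (f(I, p) = -9 + 5 = -4)
n = 161/61 ≈ 2.6393
D(H, V) = H + 2*V
1/(D(60, n) + f(C, 73)) = 1/((60 + 2*(161/61)) - 4) = 1/((60 + 322/61) - 4) = 1/(3982/61 - 4) = 1/(3738/61) = 61/3738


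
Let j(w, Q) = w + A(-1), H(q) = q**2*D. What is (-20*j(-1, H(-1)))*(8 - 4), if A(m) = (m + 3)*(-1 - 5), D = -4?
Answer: 1040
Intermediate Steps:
A(m) = -18 - 6*m (A(m) = (3 + m)*(-6) = -18 - 6*m)
H(q) = -4*q**2 (H(q) = q**2*(-4) = -4*q**2)
j(w, Q) = -12 + w (j(w, Q) = w + (-18 - 6*(-1)) = w + (-18 + 6) = w - 12 = -12 + w)
(-20*j(-1, H(-1)))*(8 - 4) = (-20*(-12 - 1))*(8 - 4) = -20*(-13)*4 = 260*4 = 1040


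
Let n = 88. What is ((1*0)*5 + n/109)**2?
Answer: 7744/11881 ≈ 0.65180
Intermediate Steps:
((1*0)*5 + n/109)**2 = ((1*0)*5 + 88/109)**2 = (0*5 + 88*(1/109))**2 = (0 + 88/109)**2 = (88/109)**2 = 7744/11881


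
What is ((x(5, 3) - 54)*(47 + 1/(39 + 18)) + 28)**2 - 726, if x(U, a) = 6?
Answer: 1793091018/361 ≈ 4.9670e+6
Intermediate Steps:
((x(5, 3) - 54)*(47 + 1/(39 + 18)) + 28)**2 - 726 = ((6 - 54)*(47 + 1/(39 + 18)) + 28)**2 - 726 = (-48*(47 + 1/57) + 28)**2 - 726 = (-48*2680/57 + 28)**2 - 726 = (-42880/19 + 28)**2 - 726 = (-42348/19)**2 - 726 = 1793353104/361 - 726 = 1793091018/361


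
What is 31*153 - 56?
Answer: 4687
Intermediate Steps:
31*153 - 56 = 4743 - 56 = 4687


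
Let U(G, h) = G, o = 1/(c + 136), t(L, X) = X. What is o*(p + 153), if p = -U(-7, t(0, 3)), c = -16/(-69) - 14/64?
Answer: 353280/300317 ≈ 1.1764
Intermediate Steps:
c = 29/2208 (c = -16*(-1/69) - 14*1/64 = 16/69 - 7/32 = 29/2208 ≈ 0.013134)
o = 2208/300317 (o = 1/(29/2208 + 136) = 1/(300317/2208) = 2208/300317 ≈ 0.0073522)
p = 7 (p = -1*(-7) = 7)
o*(p + 153) = 2208*(7 + 153)/300317 = (2208/300317)*160 = 353280/300317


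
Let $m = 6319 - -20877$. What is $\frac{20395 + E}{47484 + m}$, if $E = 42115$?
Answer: $\frac{6251}{7468} \approx 0.83704$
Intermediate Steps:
$m = 27196$ ($m = 6319 + 20877 = 27196$)
$\frac{20395 + E}{47484 + m} = \frac{20395 + 42115}{47484 + 27196} = \frac{62510}{74680} = 62510 \cdot \frac{1}{74680} = \frac{6251}{7468}$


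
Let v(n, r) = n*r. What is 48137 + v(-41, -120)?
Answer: 53057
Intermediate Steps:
48137 + v(-41, -120) = 48137 - 41*(-120) = 48137 + 4920 = 53057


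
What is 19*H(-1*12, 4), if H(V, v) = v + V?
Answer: -152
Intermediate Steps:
H(V, v) = V + v
19*H(-1*12, 4) = 19*(-1*12 + 4) = 19*(-12 + 4) = 19*(-8) = -152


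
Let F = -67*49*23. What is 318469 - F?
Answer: 393978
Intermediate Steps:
F = -75509 (F = -3283*23 = -75509)
318469 - F = 318469 - 1*(-75509) = 318469 + 75509 = 393978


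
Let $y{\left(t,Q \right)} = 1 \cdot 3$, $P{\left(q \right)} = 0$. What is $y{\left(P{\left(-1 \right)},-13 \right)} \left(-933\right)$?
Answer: $-2799$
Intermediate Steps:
$y{\left(t,Q \right)} = 3$
$y{\left(P{\left(-1 \right)},-13 \right)} \left(-933\right) = 3 \left(-933\right) = -2799$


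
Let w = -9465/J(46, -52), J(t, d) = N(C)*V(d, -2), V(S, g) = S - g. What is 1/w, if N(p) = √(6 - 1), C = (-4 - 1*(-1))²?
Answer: 10*√5/1893 ≈ 0.011812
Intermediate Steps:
C = 9 (C = (-4 + 1)² = (-3)² = 9)
N(p) = √5
J(t, d) = √5*(2 + d) (J(t, d) = √5*(d - 1*(-2)) = √5*(d + 2) = √5*(2 + d))
w = 1893*√5/50 (w = -9465*√5/(5*(2 - 52)) = -9465*(-√5/250) = -(-1893)*√5/50 = 1893*√5/50 ≈ 84.657)
1/w = 1/(1893*√5/50) = 10*√5/1893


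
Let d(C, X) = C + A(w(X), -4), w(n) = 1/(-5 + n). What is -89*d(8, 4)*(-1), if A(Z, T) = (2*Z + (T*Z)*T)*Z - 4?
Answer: 1958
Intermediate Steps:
A(Z, T) = -4 + Z*(2*Z + Z*T**2) (A(Z, T) = (2*Z + Z*T**2)*Z - 4 = Z*(2*Z + Z*T**2) - 4 = -4 + Z*(2*Z + Z*T**2))
d(C, X) = -4 + C + 18/(-5 + X)**2 (d(C, X) = C + (-4 + 2*(1/(-5 + X))**2 + (-4)**2*(1/(-5 + X))**2) = C + (-4 + 2/(-5 + X)**2 + 16/(-5 + X)**2) = C + (-4 + 18/(-5 + X)**2) = -4 + C + 18/(-5 + X)**2)
-89*d(8, 4)*(-1) = -89*(-4 + 8 + 18/(-5 + 4)**2)*(-1) = -89*(-4 + 8 + 18/(-1)**2)*(-1) = -89*(-4 + 8 + 18*1)*(-1) = -89*(-4 + 8 + 18)*(-1) = -89*22*(-1) = -1958*(-1) = 1958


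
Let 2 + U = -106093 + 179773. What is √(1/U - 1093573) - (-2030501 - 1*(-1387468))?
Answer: 643033 + I*√5936403819061254/73678 ≈ 6.4303e+5 + 1045.7*I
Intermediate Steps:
U = 73678 (U = -2 + (-106093 + 179773) = -2 + 73680 = 73678)
√(1/U - 1093573) - (-2030501 - 1*(-1387468)) = √(1/73678 - 1093573) - (-2030501 - 1*(-1387468)) = √(1/73678 - 1093573) - (-2030501 + 1387468) = √(-80572271493/73678) - 1*(-643033) = I*√5936403819061254/73678 + 643033 = 643033 + I*√5936403819061254/73678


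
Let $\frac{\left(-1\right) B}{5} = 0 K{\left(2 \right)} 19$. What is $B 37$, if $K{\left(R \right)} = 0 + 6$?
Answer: $0$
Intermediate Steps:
$K{\left(R \right)} = 6$
$B = 0$ ($B = - 5 \cdot 0 \cdot 6 \cdot 19 = - 5 \cdot 0 \cdot 19 = \left(-5\right) 0 = 0$)
$B 37 = 0 \cdot 37 = 0$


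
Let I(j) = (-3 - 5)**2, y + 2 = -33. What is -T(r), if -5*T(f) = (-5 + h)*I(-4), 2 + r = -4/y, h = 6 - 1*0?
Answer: 64/5 ≈ 12.800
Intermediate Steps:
y = -35 (y = -2 - 33 = -35)
h = 6 (h = 6 + 0 = 6)
I(j) = 64 (I(j) = (-8)**2 = 64)
r = -66/35 (r = -2 - 4/(-35) = -2 - 4*(-1/35) = -2 + 4/35 = -66/35 ≈ -1.8857)
T(f) = -64/5 (T(f) = -(-5 + 6)*64/5 = -64/5)
-T(r) = -1*(-64/5) = 64/5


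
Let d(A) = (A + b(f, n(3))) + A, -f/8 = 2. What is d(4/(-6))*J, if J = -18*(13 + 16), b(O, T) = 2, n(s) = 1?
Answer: -348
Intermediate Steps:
f = -16 (f = -8*2 = -16)
J = -522 (J = -18*29 = -522)
d(A) = 2 + 2*A (d(A) = (A + 2) + A = (2 + A) + A = 2 + 2*A)
d(4/(-6))*J = (2 + 2*(4/(-6)))*(-522) = (2 + 2*(4*(-1/6)))*(-522) = (2 + 2*(-2/3))*(-522) = (2 - 4/3)*(-522) = (2/3)*(-522) = -348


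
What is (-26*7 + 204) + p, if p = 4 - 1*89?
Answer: -63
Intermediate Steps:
p = -85 (p = 4 - 89 = -85)
(-26*7 + 204) + p = (-26*7 + 204) - 85 = (-182 + 204) - 85 = 22 - 85 = -63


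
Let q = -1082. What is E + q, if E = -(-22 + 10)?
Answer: -1070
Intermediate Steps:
E = 12 (E = -1*(-12) = 12)
E + q = 12 - 1082 = -1070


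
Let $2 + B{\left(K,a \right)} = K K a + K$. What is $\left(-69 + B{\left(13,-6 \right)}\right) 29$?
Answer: $-31088$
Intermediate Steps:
$B{\left(K,a \right)} = -2 + K + a K^{2}$ ($B{\left(K,a \right)} = -2 + \left(K K a + K\right) = -2 + \left(K^{2} a + K\right) = -2 + \left(a K^{2} + K\right) = -2 + \left(K + a K^{2}\right) = -2 + K + a K^{2}$)
$\left(-69 + B{\left(13,-6 \right)}\right) 29 = \left(-69 - \left(-11 + 1014\right)\right) 29 = \left(-69 - 1003\right) 29 = \left(-1072\right) 29 = -31088$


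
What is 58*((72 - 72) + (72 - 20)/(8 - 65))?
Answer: -3016/57 ≈ -52.912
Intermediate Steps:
58*((72 - 72) + (72 - 20)/(8 - 65)) = 58*(0 + 52/(-57)) = 58*(0 + 52*(-1/57)) = 58*(0 - 52/57) = 58*(-52/57) = -3016/57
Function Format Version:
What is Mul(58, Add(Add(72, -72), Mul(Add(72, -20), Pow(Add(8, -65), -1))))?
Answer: Rational(-3016, 57) ≈ -52.912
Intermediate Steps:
Mul(58, Add(Add(72, -72), Mul(Add(72, -20), Pow(Add(8, -65), -1)))) = Mul(58, Add(0, Mul(52, Pow(-57, -1)))) = Mul(58, Add(0, Mul(52, Rational(-1, 57)))) = Mul(58, Add(0, Rational(-52, 57))) = Mul(58, Rational(-52, 57)) = Rational(-3016, 57)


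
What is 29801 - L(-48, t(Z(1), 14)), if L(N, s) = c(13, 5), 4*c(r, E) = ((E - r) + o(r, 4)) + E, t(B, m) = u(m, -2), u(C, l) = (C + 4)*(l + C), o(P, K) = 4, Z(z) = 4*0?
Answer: 119203/4 ≈ 29801.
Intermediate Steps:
Z(z) = 0
u(C, l) = (4 + C)*(C + l)
t(B, m) = -8 + m² + 2*m (t(B, m) = m² + 4*m + 4*(-2) + m*(-2) = m² + 4*m - 8 - 2*m = -8 + m² + 2*m)
c(r, E) = 1 + E/2 - r/4 (c(r, E) = (((E - r) + 4) + E)/4 = ((4 + E - r) + E)/4 = (4 - r + 2*E)/4 = 1 + E/2 - r/4)
L(N, s) = ¼ (L(N, s) = 1 + (½)*5 - ¼*13 = 1 + 5/2 - 13/4 = ¼)
29801 - L(-48, t(Z(1), 14)) = 29801 - 1*¼ = 29801 - ¼ = 119203/4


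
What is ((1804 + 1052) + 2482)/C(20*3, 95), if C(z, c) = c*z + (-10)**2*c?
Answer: 2669/7600 ≈ 0.35118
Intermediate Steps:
C(z, c) = 100*c + c*z (C(z, c) = c*z + 100*c = 100*c + c*z)
((1804 + 1052) + 2482)/C(20*3, 95) = ((1804 + 1052) + 2482)/((95*(100 + 20*3))) = (2856 + 2482)/((95*(100 + 60))) = 5338/((95*160)) = 5338/15200 = 5338*(1/15200) = 2669/7600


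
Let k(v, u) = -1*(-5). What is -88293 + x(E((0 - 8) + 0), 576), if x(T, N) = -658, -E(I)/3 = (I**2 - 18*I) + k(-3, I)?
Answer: -88951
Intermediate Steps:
k(v, u) = 5
E(I) = -15 - 3*I**2 + 54*I (E(I) = -3*((I**2 - 18*I) + 5) = -3*(5 + I**2 - 18*I) = -15 - 3*I**2 + 54*I)
-88293 + x(E((0 - 8) + 0), 576) = -88293 - 658 = -88951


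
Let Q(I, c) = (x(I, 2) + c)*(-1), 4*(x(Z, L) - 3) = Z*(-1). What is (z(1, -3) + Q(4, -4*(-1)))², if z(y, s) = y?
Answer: 25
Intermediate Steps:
x(Z, L) = 3 - Z/4 (x(Z, L) = 3 + (Z*(-1))/4 = 3 + (-Z)/4 = 3 - Z/4)
Q(I, c) = -3 - c + I/4 (Q(I, c) = ((3 - I/4) + c)*(-1) = (3 + c - I/4)*(-1) = -3 - c + I/4)
(z(1, -3) + Q(4, -4*(-1)))² = (1 + (-3 - (-4)*(-1) + (¼)*4))² = (1 + (-3 - 1*4 + 1))² = (1 + (-3 - 4 + 1))² = (1 - 6)² = (-5)² = 25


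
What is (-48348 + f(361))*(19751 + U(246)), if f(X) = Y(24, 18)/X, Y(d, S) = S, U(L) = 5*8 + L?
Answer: -349717983570/361 ≈ -9.6875e+8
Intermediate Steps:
U(L) = 40 + L
f(X) = 18/X
(-48348 + f(361))*(19751 + U(246)) = (-48348 + 18/361)*(19751 + (40 + 246)) = (-48348 + 18*(1/361))*(19751 + 286) = (-48348 + 18/361)*20037 = -17453610/361*20037 = -349717983570/361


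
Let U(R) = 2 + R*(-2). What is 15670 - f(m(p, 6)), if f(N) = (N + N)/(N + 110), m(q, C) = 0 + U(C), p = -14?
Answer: 78351/5 ≈ 15670.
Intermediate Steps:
U(R) = 2 - 2*R
m(q, C) = 2 - 2*C (m(q, C) = 0 + (2 - 2*C) = 2 - 2*C)
f(N) = 2*N/(110 + N) (f(N) = (2*N)/(110 + N) = 2*N/(110 + N))
15670 - f(m(p, 6)) = 15670 - 2*(2 - 2*6)/(110 + (2 - 2*6)) = 15670 - 2*(2 - 12)/(110 + (2 - 12)) = 15670 - 2*(-10)/(110 - 10) = 15670 - 2*(-10)/100 = 15670 - 1*(-⅕) = 15670 + ⅕ = 78351/5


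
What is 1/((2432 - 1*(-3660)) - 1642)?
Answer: 1/4450 ≈ 0.00022472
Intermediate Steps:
1/((2432 - 1*(-3660)) - 1642) = 1/((2432 + 3660) - 1642) = 1/(6092 - 1642) = 1/4450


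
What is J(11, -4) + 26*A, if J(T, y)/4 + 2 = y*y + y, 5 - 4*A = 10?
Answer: 15/2 ≈ 7.5000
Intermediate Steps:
A = -5/4 (A = 5/4 - 1/4*10 = 5/4 - 5/2 = -5/4 ≈ -1.2500)
J(T, y) = -8 + 4*y + 4*y**2 (J(T, y) = -8 + 4*(y*y + y) = -8 + 4*(y**2 + y) = -8 + 4*(y + y**2) = -8 + (4*y + 4*y**2) = -8 + 4*y + 4*y**2)
J(11, -4) + 26*A = (-8 + 4*(-4) + 4*(-4)**2) + 26*(-5/4) = (-8 - 16 + 4*16) - 65/2 = (-8 - 16 + 64) - 65/2 = 40 - 65/2 = 15/2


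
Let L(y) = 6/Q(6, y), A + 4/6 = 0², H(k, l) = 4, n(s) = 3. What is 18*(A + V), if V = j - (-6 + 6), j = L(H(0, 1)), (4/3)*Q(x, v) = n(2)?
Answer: 36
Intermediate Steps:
Q(x, v) = 9/4 (Q(x, v) = (¾)*3 = 9/4)
A = -⅔ (A = -⅔ + 0² = -⅔ + 0 = -⅔ ≈ -0.66667)
L(y) = 8/3 (L(y) = 6/(9/4) = 6*(4/9) = 8/3)
j = 8/3 ≈ 2.6667
V = 8/3 (V = 8/3 - (-6 + 6) = 8/3 - 1*0 = 8/3 + 0 = 8/3 ≈ 2.6667)
18*(A + V) = 18*(-⅔ + 8/3) = 18*2 = 36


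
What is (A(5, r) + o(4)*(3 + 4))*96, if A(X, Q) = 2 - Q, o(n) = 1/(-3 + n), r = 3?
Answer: 576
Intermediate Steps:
(A(5, r) + o(4)*(3 + 4))*96 = ((2 - 1*3) + (3 + 4)/(-3 + 4))*96 = ((2 - 3) + 7/1)*96 = (-1 + 1*7)*96 = (-1 + 7)*96 = 6*96 = 576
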